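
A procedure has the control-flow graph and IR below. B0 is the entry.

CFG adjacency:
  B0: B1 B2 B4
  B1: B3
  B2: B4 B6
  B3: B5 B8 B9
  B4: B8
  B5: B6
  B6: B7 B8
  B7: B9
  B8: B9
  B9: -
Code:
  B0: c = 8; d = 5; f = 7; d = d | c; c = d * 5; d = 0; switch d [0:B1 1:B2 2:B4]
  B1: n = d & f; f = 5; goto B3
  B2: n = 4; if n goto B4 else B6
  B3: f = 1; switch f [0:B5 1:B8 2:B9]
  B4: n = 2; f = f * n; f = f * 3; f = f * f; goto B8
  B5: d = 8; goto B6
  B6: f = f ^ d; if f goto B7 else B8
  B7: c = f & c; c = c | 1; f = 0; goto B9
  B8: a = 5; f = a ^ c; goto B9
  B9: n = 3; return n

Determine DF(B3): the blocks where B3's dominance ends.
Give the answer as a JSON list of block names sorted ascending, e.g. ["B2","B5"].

idom tree: B1←B0 B2←B0 B3←B1 B4←B0 B5←B3 B6←B0 B7←B6 B8←B0 B9←B0
Dom∩ at merges:
  B4: preds {B0,B2}: {B0} ∩ {B0,B2} = {B0}; idom=B0
  B6: preds {B2,B5}: {B0,B2} ∩ {B0,B1,B3,B5} = {B0}; idom=B0
  B8: preds {B3,B4,B6}: {B0,B1,B3} ∩ {B0,B4} ∩ {B0,B6} = {B0}; idom=B0
  B9: preds {B3,B7,B8}: {B0,B1,B3} ∩ {B0,B6,B7} ∩ {B0,B8} = {B0}; idom=B0

DF walk-up:
  join B4 pred B0: · stop@B0
  join B4 pred B2: B2 stop@B0
  join B6 pred B2: B2 stop@B0
  join B6 pred B5: B5→B3→B1 stop@B0
  join B8 pred B3: B3→B1 stop@B0
  join B8 pred B4: B4 stop@B0
  join B8 pred B6: B6 stop@B0
  join B9 pred B3: B3→B1 stop@B0
  join B9 pred B7: B7→B6 stop@B0
  join B9 pred B8: B8 stop@B0
  B0 → ∅
  B1 → {B6,B8,B9}
  B2 → {B4,B6}
  B3 → {B6,B8,B9}
  B4 → {B8}
  B5 → {B6}
  B6 → {B8,B9}
  B7 → {B9}
  B8 → {B9}
  B9 → ∅

DF(B3) = ["B6", "B8", "B9"]

Answer: ["B6", "B8", "B9"]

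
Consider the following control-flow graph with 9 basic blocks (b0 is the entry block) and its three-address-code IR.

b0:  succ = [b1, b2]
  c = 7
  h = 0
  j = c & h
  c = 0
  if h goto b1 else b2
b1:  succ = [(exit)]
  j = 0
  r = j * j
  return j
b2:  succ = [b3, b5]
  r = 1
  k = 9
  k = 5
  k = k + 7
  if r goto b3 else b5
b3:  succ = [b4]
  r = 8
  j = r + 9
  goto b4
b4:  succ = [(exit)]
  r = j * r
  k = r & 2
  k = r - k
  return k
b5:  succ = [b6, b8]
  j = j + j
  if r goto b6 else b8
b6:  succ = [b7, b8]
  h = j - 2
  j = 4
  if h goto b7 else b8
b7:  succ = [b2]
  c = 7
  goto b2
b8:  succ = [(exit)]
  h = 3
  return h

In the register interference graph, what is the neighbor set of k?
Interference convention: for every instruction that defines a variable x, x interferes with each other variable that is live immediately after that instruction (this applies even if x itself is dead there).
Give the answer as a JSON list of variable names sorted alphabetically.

def/use:
  b0: {c,h,j} / ∅
  b1: {j,r} / ∅
  b2: {k,r} / ∅
  b3: {j,r} / ∅
  b4: {k,r} / {j,r}
  b5: {j} / {j,r}
  b6: {h,j} / {j}
  b7: {c} / ∅
  b8: {h} / ∅

Liveness:
  b0: in=∅ out={j}
  b1: in=∅ out=∅
  b2: in={j} out={j,r}
  b3: in=∅ out={j,r}
  b4: in={j,r} out=∅
  b5: in={j,r} out={j}
  b6: in={j} out={j}
  b7: in={j} out={j}
  b8: in=∅ out=∅

Conflict graph:
  c: {h,j}
  h: {c,j}
  j: {c,h,k,r}
  k: {j,r}
  r: {j,k}

N(k) = ["j", "r"]

Answer: ["j", "r"]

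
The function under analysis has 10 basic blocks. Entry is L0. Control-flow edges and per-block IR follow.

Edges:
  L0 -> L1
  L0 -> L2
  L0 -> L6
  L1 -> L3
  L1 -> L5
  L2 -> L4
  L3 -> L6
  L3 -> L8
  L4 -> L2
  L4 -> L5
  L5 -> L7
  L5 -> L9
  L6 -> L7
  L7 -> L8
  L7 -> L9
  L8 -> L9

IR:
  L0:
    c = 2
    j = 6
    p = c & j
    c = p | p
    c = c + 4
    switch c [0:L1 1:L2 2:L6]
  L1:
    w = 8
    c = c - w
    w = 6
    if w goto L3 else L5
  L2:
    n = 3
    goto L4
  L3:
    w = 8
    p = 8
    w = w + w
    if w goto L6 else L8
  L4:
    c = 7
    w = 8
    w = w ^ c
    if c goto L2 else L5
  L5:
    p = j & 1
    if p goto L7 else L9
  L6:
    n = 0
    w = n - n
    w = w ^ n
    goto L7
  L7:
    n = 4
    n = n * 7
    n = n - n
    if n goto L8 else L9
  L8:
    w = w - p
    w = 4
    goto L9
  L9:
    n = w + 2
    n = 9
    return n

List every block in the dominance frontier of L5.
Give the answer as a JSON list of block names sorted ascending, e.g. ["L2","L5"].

idom tree: L1←L0 L2←L0 L3←L1 L4←L2 L5←L0 L6←L0 L7←L0 L8←L0 L9←L0
Dom∩ at merges:
  L2: preds {L0,L4}: {L0} ∩ {L0,L2,L4} = {L0}; idom=L0
  L5: preds {L1,L4}: {L0,L1} ∩ {L0,L2,L4} = {L0}; idom=L0
  L6: preds {L0,L3}: {L0} ∩ {L0,L1,L3} = {L0}; idom=L0
  L7: preds {L5,L6}: {L0,L5} ∩ {L0,L6} = {L0}; idom=L0
  L8: preds {L3,L7}: {L0,L1,L3} ∩ {L0,L7} = {L0}; idom=L0
  L9: preds {L5,L7,L8}: {L0,L5} ∩ {L0,L7} ∩ {L0,L8} = {L0}; idom=L0

DF walk-up:
  L2←L0: walk · to L0
  L2←L4: walk L4→L2 to L0
  L5←L1: walk L1 to L0
  L5←L4: walk L4→L2 to L0
  L6←L0: walk · to L0
  L6←L3: walk L3→L1 to L0
  L7←L5: walk L5 to L0
  L7←L6: walk L6 to L0
  L8←L3: walk L3→L1 to L0
  L8←L7: walk L7 to L0
  L9←L5: walk L5 to L0
  L9←L7: walk L7 to L0
  L9←L8: walk L8 to L0
  DF(L0)=∅
  DF(L1)={L5,L6,L8}
  DF(L2)={L2,L5}
  DF(L3)={L6,L8}
  DF(L4)={L2,L5}
  DF(L5)={L7,L9}
  DF(L6)={L7}
  DF(L7)={L8,L9}
  DF(L8)={L9}
  DF(L9)=∅

DF(L5) = ["L7", "L9"]

Answer: ["L7", "L9"]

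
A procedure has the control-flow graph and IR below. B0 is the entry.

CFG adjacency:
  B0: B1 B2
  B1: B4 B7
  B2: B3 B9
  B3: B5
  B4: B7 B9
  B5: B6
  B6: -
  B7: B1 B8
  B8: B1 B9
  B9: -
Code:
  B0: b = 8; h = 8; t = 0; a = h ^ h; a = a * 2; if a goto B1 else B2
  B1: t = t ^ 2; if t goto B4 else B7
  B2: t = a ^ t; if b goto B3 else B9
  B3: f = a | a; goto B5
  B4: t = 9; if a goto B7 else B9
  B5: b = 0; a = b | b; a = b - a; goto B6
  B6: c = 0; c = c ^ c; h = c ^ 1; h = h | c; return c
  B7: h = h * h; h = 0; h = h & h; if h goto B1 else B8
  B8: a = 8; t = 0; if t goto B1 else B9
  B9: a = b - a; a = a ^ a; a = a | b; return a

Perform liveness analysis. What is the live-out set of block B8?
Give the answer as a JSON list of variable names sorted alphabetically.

Per-block:
  B0: def={a,b,h,t} ue=∅
  B1: def={t} ue={t}
  B2: def={t} ue={a,b,t}
  B3: def={f} ue={a}
  B4: def={t} ue={a}
  B5: def={a,b} ue=∅
  B6: def={c,h} ue=∅
  B7: def={h} ue={h}
  B8: def={a,t} ue=∅
  B9: def={a} ue={a,b}

Backward fixpoint:
  B0: in=∅ out={a,b,h,t}
  B1: in={a,b,h,t} out={a,b,h,t}
  B2: in={a,b,t} out={a,b}
  B3: in={a} out=∅
  B4: in={a,b,h} out={a,b,h,t}
  B5: in=∅ out=∅
  B6: in=∅ out=∅
  B7: in={a,b,h,t} out={a,b,h,t}
  B8: in={b,h} out={a,b,h,t}
  B9: in={a,b} out=∅

live-out(B8) = ["a", "b", "h", "t"]

Answer: ["a", "b", "h", "t"]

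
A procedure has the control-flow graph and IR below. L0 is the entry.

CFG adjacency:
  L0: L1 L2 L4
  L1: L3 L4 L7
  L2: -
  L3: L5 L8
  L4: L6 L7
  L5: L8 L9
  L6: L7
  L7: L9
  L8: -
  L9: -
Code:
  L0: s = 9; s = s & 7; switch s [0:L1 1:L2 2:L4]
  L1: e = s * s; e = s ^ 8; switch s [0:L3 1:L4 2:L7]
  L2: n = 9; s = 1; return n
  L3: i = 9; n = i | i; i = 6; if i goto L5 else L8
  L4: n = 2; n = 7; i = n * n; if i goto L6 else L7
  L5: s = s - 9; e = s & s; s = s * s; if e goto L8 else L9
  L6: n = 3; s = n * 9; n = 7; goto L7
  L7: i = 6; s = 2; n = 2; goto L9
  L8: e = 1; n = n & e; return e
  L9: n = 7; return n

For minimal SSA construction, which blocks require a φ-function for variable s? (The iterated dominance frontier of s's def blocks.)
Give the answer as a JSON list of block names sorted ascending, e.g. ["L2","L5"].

Answer: ["L7", "L8", "L9"]

Working:
idom tree: L1←L0 L2←L0 L3←L1 L4←L0 L5←L3 L6←L4 L7←L0 L8←L3 L9←L0
Dom∩ at merges:
  L4: preds {L0,L1}: {L0} ∩ {L0,L1} = {L0}; idom=L0
  L7: preds {L1,L4,L6}: {L0,L1} ∩ {L0,L4} ∩ {L0,L4,L6} = {L0}; idom=L0
  L8: preds {L3,L5}: {L0,L1,L3} ∩ {L0,L1,L3,L5} = {L0,L1,L3}; idom=L3
  L9: preds {L5,L7}: {L0,L1,L3,L5} ∩ {L0,L7} = {L0}; idom=L0

Frontier:
  join L4 pred L0: · stop@L0
  join L4 pred L1: L1 stop@L0
  join L7 pred L1: L1 stop@L0
  join L7 pred L4: L4 stop@L0
  join L7 pred L6: L6→L4 stop@L0
  join L8 pred L3: · stop@L3
  join L8 pred L5: L5 stop@L3
  join L9 pred L5: L5→L3→L1 stop@L0
  join L9 pred L7: L7 stop@L0
  L0: DF=∅
  L1: DF={L4,L7,L9}
  L2: DF=∅
  L3: DF={L9}
  L4: DF={L7}
  L5: DF={L8,L9}
  L6: DF={L7}
  L7: DF={L9}
  L8: DF=∅
  L9: DF=∅

φ for s: defs {L0,L2,L5,L6,L7}
  DF⁺ = {L7,L8,L9}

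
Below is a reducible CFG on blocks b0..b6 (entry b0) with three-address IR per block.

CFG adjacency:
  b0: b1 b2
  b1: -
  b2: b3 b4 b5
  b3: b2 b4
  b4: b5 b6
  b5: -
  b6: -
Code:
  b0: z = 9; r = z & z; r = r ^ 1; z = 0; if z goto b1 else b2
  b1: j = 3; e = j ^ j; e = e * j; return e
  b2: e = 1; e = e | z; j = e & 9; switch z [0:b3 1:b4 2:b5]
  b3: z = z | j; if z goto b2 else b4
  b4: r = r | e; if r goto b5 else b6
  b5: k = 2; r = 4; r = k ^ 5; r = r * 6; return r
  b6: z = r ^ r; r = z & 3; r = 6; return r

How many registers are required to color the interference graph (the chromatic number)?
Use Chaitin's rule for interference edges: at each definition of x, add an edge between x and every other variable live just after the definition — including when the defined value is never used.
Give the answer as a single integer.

Block summaries:
  b0: def={r,z} ue=∅
  b1: def={e,j} ue=∅
  b2: def={e,j} ue={z}
  b3: def={z} ue={j,z}
  b4: def={r} ue={e,r}
  b5: def={k,r} ue=∅
  b6: def={r,z} ue={r}

Live sets:
  live b0: ∅→{r,z}
  live b1: ∅→∅
  live b2: {r,z}→{e,j,r,z}
  live b3: {e,j,r,z}→{e,r,z}
  live b4: {e,r}→{r}
  live b5: ∅→∅
  live b6: {r}→∅

Conflict graph:
  e↔{j,r,z}
  j↔{e,r,z}
  k↔{r}
  r↔{e,j,k,z}
  z↔{e,j,r}

Colouring:
  clique {e,j,r,z} ⇒ need ≥ 4
  4-colouring: c0={r}  c1={e,k}  c2={j}  c3={z}
  χ = 4

Answer: 4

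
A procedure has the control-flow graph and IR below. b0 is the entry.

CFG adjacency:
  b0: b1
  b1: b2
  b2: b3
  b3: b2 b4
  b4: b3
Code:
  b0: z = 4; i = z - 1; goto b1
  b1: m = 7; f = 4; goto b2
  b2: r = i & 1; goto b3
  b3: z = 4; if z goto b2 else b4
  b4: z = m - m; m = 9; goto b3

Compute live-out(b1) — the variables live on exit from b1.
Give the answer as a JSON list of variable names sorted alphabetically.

Answer: ["i", "m"]

Analysis:
Per-block:
  b0: def={i,z} ue=∅
  b1: def={f,m} ue=∅
  b2: def={r} ue={i}
  b3: def={z} ue=∅
  b4: def={m,z} ue={m}

Liveness:
  b0: in=∅ out={i}
  b1: in={i} out={i,m}
  b2: in={i,m} out={i,m}
  b3: in={i,m} out={i,m}
  b4: in={i,m} out={i,m}

live-out(b1) = ["i", "m"]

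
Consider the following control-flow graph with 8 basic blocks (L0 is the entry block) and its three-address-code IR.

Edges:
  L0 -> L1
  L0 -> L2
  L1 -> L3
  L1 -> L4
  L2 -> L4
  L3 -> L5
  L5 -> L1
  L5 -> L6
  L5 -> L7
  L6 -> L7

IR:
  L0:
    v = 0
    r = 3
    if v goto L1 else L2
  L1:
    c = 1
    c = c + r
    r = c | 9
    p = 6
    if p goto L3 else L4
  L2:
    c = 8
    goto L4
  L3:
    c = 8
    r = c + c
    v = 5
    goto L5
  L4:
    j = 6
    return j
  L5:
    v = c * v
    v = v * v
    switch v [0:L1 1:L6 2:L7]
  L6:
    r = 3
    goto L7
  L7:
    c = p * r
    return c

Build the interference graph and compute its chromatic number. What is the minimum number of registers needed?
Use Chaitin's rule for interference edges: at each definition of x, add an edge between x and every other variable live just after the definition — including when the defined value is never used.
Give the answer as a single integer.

def/use:
  L0 def {r,v} use ∅
  L1 def {c,p,r} use {r}
  L2 def {c} use ∅
  L3 def {c,r,v} use ∅
  L4 def {j} use ∅
  L5 def {v} use {c,v}
  L6 def {r} use ∅
  L7 def {c} use {p,r}

Backward fixpoint:
  L0: in=∅ out={r}
  L1: in={r} out={p}
  L2: in=∅ out=∅
  L3: in={p} out={c,p,r,v}
  L4: in=∅ out=∅
  L5: in={c,p,r,v} out={p,r}
  L6: in={p} out={p,r}
  L7: in={p,r} out=∅

Interference:
  c — {p,r,v}
  j — ∅
  p — {c,r,v}
  r — {c,p,v}
  v — {c,p,r}

Chromatic number:
  lower bound: {c,p,r,v} mutually conflict ⇒ χ ≥ 4
  assign c→c0 j→c0 p→c1 r→c2 v→c3 — no edge inside a register ⇒ χ ≤ 4
  χ = 4

Answer: 4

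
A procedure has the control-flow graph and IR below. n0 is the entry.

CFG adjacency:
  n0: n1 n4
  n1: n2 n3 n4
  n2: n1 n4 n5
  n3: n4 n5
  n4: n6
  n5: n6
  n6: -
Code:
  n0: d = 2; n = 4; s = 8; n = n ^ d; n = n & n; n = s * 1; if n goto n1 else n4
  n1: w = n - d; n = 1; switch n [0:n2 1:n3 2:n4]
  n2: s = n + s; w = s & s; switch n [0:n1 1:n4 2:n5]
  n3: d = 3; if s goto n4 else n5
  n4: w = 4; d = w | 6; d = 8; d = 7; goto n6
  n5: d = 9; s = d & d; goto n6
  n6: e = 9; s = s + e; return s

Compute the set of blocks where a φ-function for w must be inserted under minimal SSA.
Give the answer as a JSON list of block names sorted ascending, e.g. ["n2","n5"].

Answer: ["n1", "n4", "n5", "n6"]

Derivation:
idom tree: n1←n0 n2←n1 n3←n1 n4←n0 n5←n1 n6←n0
Dom at joins:
  n1: preds {n0,n2}: {n0} ∩ {n0,n1,n2} = {n0}; idom=n0
  n4: preds {n0,n1,n2,n3}: {n0} ∩ {n0,n1} ∩ {n0,n1,n2} ∩ {n0,n1,n3} = {n0}; idom=n0
  n5: preds {n2,n3}: {n0,n1,n2} ∩ {n0,n1,n3} = {n0,n1}; idom=n1
  n6: preds {n4,n5}: {n0,n4} ∩ {n0,n1,n5} = {n0}; idom=n0

Frontier:
  join n1 pred n0: · stop@n0
  join n1 pred n2: n2→n1 stop@n0
  join n4 pred n0: · stop@n0
  join n4 pred n1: n1 stop@n0
  join n4 pred n2: n2→n1 stop@n0
  join n4 pred n3: n3→n1 stop@n0
  join n5 pred n2: n2 stop@n1
  join n5 pred n3: n3 stop@n1
  join n6 pred n4: n4 stop@n0
  join n6 pred n5: n5→n1 stop@n0
  n0 → ∅
  n1 → {n1,n4,n6}
  n2 → {n1,n4,n5}
  n3 → {n4,n5}
  n4 → {n6}
  n5 → {n6}
  n6 → ∅

φ for w: defs {n1,n2,n4}
  DF⁺ = {n1,n4,n5,n6}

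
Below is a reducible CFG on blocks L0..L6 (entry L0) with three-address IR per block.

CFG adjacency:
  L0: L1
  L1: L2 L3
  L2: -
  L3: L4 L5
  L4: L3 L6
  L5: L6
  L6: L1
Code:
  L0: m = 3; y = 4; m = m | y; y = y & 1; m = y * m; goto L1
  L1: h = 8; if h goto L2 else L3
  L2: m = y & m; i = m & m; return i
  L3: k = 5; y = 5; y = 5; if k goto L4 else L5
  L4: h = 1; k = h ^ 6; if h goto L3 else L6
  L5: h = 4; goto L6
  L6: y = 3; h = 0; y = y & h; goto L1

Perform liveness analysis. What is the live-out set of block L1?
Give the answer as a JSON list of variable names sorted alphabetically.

Block summaries:
  L0: def={m,y} ue=∅
  L1: def={h} ue=∅
  L2: def={i,m} ue={m,y}
  L3: def={k,y} ue=∅
  L4: def={h,k} ue=∅
  L5: def={h} ue=∅
  L6: def={h,y} ue=∅

Live sets:
  live L0: ∅→{m,y}
  live L1: {m,y}→{m,y}
  live L2: {m,y}→∅
  live L3: {m}→{m}
  live L4: {m}→{m}
  live L5: {m}→{m}
  live L6: {m}→{m,y}

live-out(L1) = ["m", "y"]

Answer: ["m", "y"]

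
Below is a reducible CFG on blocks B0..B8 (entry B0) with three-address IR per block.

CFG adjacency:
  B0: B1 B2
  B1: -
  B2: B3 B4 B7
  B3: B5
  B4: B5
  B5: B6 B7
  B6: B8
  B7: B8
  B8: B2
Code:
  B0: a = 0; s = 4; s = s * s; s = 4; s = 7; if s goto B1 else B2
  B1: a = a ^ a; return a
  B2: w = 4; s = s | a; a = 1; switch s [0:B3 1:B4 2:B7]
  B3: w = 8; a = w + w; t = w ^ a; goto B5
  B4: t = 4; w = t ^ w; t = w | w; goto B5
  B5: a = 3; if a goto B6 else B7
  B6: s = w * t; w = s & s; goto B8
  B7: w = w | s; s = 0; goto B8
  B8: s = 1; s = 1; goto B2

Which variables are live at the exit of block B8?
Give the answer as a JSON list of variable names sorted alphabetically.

Answer: ["a", "s"]

Derivation:
def/use:
  B0: def={a,s} ue=∅
  B1: def={a} ue={a}
  B2: def={a,s,w} ue={a,s}
  B3: def={a,t,w} ue=∅
  B4: def={t,w} ue={w}
  B5: def={a} ue=∅
  B6: def={s,w} ue={t,w}
  B7: def={s,w} ue={s,w}
  B8: def={s} ue=∅

Liveness:
  B0 li=∅ lo={a,s}
  B1 li={a} lo=∅
  B2 li={a,s} lo={a,s,w}
  B3 li={s} lo={s,t,w}
  B4 li={s,w} lo={s,t,w}
  B5 li={s,t,w} lo={a,s,t,w}
  B6 li={a,t,w} lo={a}
  B7 li={a,s,w} lo={a}
  B8 li={a} lo={a,s}

live-out(B8) = ["a", "s"]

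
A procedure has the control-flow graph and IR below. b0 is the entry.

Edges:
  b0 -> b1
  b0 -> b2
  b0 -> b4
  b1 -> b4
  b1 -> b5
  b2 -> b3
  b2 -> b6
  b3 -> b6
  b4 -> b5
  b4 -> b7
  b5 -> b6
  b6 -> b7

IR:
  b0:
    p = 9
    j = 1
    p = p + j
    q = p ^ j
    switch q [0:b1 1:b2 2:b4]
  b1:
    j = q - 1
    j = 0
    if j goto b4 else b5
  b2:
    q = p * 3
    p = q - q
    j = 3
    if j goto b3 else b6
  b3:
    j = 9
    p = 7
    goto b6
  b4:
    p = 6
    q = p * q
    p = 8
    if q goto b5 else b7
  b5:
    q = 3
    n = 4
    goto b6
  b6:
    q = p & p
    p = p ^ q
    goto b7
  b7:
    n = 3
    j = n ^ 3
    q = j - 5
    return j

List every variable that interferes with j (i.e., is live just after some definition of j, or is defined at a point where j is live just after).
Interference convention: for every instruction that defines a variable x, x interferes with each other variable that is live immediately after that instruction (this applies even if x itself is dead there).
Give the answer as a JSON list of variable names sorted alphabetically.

Block summaries:
  b0: def={j,p,q} ue=∅
  b1: def={j} ue={q}
  b2: def={j,p,q} ue={p}
  b3: def={j,p} ue=∅
  b4: def={p,q} ue={q}
  b5: def={n,q} ue=∅
  b6: def={p,q} ue={p}
  b7: def={j,n,q} ue=∅

Backward fixpoint:
  live b0: ∅→{p,q}
  live b1: {p,q}→{p,q}
  live b2: {p}→{p}
  live b3: ∅→{p}
  live b4: {q}→{p}
  live b5: {p}→{p}
  live b6: {p}→∅
  live b7: ∅→∅

Interfere edges:
  j — {p,q}
  n — {p}
  p — {j,n,q}
  q — {j,p}

N(j) = ["p", "q"]

Answer: ["p", "q"]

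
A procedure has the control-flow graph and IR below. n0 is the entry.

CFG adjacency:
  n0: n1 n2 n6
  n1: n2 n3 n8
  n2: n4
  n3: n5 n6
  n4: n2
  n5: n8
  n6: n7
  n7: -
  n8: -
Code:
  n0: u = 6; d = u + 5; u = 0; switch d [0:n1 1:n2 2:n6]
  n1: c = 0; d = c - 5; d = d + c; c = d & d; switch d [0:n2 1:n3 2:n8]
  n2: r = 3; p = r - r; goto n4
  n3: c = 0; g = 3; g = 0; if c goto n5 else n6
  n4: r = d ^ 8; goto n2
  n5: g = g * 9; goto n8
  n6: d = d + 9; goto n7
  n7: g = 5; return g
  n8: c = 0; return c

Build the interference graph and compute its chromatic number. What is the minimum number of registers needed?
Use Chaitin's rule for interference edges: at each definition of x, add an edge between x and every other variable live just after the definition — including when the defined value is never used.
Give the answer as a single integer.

Per-block:
  n0: def={d,u} ue=∅
  n1: def={c,d} ue=∅
  n2: def={p,r} ue=∅
  n3: def={c,g} ue=∅
  n4: def={r} ue={d}
  n5: def={g} ue={g}
  n6: def={d} ue={d}
  n7: def={g} ue=∅
  n8: def={c} ue=∅

Live sets:
  n0 li=∅ lo={d}
  n1 li=∅ lo={d}
  n2 li={d} lo={d}
  n3 li={d} lo={d,g}
  n4 li={d} lo={d}
  n5 li={g} lo=∅
  n6 li={d} lo=∅
  n7 li=∅ lo=∅
  n8 li=∅ lo=∅

Interference:
  c: {d,g}
  d: {c,g,p,r,u}
  g: {c,d}
  p: {d}
  r: {d}
  u: {d}

Colouring:
  {c,d,g} pairwise interfere (3-clique) ⇒ χ ≥ 3
  3-colouring: c0={d}  c1={c,p,r,u}  c2={g}
  χ = 3

Answer: 3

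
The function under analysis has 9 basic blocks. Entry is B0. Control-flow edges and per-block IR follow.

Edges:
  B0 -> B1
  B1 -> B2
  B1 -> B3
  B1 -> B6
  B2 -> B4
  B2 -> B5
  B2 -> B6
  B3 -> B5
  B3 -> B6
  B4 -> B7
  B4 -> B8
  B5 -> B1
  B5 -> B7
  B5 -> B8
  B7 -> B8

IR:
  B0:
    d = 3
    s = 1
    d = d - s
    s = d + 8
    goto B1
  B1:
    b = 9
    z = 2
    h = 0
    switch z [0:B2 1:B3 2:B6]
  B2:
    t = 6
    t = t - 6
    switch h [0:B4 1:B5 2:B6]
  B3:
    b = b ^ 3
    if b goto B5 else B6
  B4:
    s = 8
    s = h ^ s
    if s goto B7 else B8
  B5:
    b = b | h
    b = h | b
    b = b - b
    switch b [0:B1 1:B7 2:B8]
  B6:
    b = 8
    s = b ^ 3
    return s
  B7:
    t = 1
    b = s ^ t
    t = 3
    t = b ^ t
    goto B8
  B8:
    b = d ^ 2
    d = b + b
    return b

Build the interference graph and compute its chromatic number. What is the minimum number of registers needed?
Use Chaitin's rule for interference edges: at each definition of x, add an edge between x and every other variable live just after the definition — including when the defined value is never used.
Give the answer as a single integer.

Answer: 5

Working:
Block summaries:
  B0: def={d,s} ue=∅
  B1: def={b,h,z} ue=∅
  B2: def={t} ue={h}
  B3: def={b} ue={b}
  B4: def={s} ue={h}
  B5: def={b} ue={b,h}
  B6: def={b,s} ue=∅
  B7: def={b,t} ue={s}
  B8: def={b,d} ue={d}

Live sets:
  live B0: ∅→{d,s}
  live B1: {d,s}→{b,d,h,s}
  live B2: {b,d,h,s}→{b,d,h,s}
  live B3: {b,d,h,s}→{b,d,h,s}
  live B4: {d,h}→{d,s}
  live B5: {b,d,h,s}→{d,s}
  live B6: ∅→∅
  live B7: {d,s}→{d}
  live B8: {d}→∅

Conflict graph:
  b↔{d,h,s,t,z}
  d↔{b,h,s,t,z}
  h↔{b,d,s,t,z}
  s↔{b,d,h,t,z}
  t↔{b,d,h,s}
  z↔{b,d,h,s}

Chromatic number:
  lower bound: {b,d,h,s,t} mutually conflict ⇒ χ ≥ 5
  5-colouring: r0={b}  r1={d}  r2={h}  r3={s}  r4={t,z}
  χ = 5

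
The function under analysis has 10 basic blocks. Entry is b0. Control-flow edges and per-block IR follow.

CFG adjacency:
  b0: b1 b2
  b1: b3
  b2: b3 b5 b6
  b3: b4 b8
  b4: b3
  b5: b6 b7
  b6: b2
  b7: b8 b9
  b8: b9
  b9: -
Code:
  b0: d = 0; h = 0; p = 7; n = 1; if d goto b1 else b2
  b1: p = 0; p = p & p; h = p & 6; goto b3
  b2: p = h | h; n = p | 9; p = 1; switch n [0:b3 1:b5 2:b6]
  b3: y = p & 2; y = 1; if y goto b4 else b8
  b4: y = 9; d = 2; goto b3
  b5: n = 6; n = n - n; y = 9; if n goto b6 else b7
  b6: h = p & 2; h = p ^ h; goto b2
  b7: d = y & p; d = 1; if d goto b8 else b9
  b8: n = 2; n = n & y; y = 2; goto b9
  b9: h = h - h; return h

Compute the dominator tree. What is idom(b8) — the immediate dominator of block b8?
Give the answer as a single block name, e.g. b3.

idom tree: b1←b0 b2←b0 b3←b0 b4←b3 b5←b2 b6←b2 b7←b5 b8←b0 b9←b0
Dom at joins:
  b2: preds {b0,b6}: {b0} ∩ {b0,b2,b6} = {b0}; idom=b0
  b3: preds {b1,b2,b4}: {b0,b1} ∩ {b0,b2} ∩ {b0,b3,b4} = {b0}; idom=b0
  b6: preds {b2,b5}: {b0,b2} ∩ {b0,b2,b5} = {b0,b2}; idom=b2
  b8: preds {b3,b7}: {b0,b3} ∩ {b0,b2,b5,b7} = {b0}; idom=b0
  b9: preds {b7,b8}: {b0,b2,b5,b7} ∩ {b0,b8} = {b0}; idom=b0

idom(b8) = b0

Answer: b0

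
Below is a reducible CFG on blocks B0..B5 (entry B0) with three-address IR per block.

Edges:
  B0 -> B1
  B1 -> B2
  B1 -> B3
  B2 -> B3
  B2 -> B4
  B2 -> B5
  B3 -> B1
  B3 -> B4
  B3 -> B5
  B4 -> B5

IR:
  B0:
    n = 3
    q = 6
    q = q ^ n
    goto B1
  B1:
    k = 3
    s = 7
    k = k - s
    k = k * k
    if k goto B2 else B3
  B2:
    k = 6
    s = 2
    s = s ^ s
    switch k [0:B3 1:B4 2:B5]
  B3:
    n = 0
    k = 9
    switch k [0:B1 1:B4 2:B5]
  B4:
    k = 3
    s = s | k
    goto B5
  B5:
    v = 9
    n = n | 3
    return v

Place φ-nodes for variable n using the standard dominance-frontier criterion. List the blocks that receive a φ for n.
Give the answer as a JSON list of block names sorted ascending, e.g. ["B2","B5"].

idom tree: B1←B0 B2←B1 B3←B1 B4←B1 B5←B1
Dom at joins:
  B1: preds {B0,B3}: {B0} ∩ {B0,B1,B3} = {B0}; idom=B0
  B3: preds {B1,B2}: {B0,B1} ∩ {B0,B1,B2} = {B0,B1}; idom=B1
  B4: preds {B2,B3}: {B0,B1,B2} ∩ {B0,B1,B3} = {B0,B1}; idom=B1
  B5: preds {B2,B3,B4}: {B0,B1,B2} ∩ {B0,B1,B3} ∩ {B0,B1,B4} = {B0,B1}; idom=B1

DF derivation:
  B1←B0: walk · to B0
  B1←B3: walk B3→B1 to B0
  B3←B1: walk · to B1
  B3←B2: walk B2 to B1
  B4←B2: walk B2 to B1
  B4←B3: walk B3 to B1
  B5←B2: walk B2 to B1
  B5←B3: walk B3 to B1
  B5←B4: walk B4 to B1
  DF(B0)=∅
  DF(B1)={B1}
  DF(B2)={B3,B4,B5}
  DF(B3)={B1,B4,B5}
  DF(B4)={B5}
  DF(B5)=∅

φ for n: defs {B0,B3,B5}
  DF⁺ = {B1,B4,B5}

Answer: ["B1", "B4", "B5"]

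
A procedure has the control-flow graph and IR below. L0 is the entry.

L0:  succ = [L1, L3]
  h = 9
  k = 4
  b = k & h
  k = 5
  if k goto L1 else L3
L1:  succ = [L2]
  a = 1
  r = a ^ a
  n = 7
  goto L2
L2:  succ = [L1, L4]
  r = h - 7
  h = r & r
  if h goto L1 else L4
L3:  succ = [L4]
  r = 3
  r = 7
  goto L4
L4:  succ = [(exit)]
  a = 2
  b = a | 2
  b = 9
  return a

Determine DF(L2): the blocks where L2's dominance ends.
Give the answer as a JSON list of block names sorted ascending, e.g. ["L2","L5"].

Answer: ["L1", "L4"]

Analysis:
idom tree: L1←L0 L2←L1 L3←L0 L4←L0
Dom∩ at merges:
  L1: preds {L0,L2}: {L0} ∩ {L0,L1,L2} = {L0}; idom=L0
  L4: preds {L2,L3}: {L0,L1,L2} ∩ {L0,L3} = {L0}; idom=L0

Frontier:
  L1←L0: walk · to L0
  L1←L2: walk L2→L1 to L0
  L4←L2: walk L2→L1 to L0
  L4←L3: walk L3 to L0
  L0: DF=∅
  L1: DF={L1,L4}
  L2: DF={L1,L4}
  L3: DF={L4}
  L4: DF=∅

DF(L2) = ["L1", "L4"]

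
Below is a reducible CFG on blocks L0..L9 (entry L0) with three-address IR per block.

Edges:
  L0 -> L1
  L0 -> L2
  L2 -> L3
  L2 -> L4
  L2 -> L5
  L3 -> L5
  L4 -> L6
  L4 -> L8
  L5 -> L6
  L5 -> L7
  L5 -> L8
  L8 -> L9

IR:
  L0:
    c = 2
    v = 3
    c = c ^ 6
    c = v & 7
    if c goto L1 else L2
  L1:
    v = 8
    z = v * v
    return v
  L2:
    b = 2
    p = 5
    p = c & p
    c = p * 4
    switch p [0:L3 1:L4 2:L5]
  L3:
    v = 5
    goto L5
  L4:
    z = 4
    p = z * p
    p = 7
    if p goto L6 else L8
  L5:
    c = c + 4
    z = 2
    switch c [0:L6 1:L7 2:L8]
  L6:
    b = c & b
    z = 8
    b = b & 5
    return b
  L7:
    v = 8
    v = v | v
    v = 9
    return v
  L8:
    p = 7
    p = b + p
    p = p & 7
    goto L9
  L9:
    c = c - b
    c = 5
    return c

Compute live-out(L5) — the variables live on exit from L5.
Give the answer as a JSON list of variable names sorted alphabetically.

Answer: ["b", "c"]

Derivation:
def/use:
  L0: def={c,v} ue=∅
  L1: def={v,z} ue=∅
  L2: def={b,c,p} ue={c}
  L3: def={v} ue=∅
  L4: def={p,z} ue={p}
  L5: def={c,z} ue={c}
  L6: def={b,z} ue={b,c}
  L7: def={v} ue=∅
  L8: def={p} ue={b}
  L9: def={c} ue={b,c}

Live sets:
  L0: in=∅ out={c}
  L1: in=∅ out=∅
  L2: in={c} out={b,c,p}
  L3: in={b,c} out={b,c}
  L4: in={b,c,p} out={b,c}
  L5: in={b,c} out={b,c}
  L6: in={b,c} out=∅
  L7: in=∅ out=∅
  L8: in={b,c} out={b,c}
  L9: in={b,c} out=∅

live-out(L5) = ["b", "c"]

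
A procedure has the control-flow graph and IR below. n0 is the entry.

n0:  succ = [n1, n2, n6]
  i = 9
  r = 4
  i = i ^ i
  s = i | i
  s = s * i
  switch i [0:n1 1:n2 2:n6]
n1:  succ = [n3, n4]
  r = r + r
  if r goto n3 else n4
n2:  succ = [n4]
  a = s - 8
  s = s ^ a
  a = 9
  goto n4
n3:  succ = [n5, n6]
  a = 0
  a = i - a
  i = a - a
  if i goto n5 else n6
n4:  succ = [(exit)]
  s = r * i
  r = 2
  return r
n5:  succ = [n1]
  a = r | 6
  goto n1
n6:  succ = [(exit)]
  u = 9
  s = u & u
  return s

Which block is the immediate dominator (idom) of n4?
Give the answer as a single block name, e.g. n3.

Answer: n0

Working:
idom tree: n1←n0 n2←n0 n3←n1 n4←n0 n5←n3 n6←n0
Dom∩ at merges:
  n1: preds {n0,n5}: {n0} ∩ {n0,n1,n3,n5} = {n0}; idom=n0
  n4: preds {n1,n2}: {n0,n1} ∩ {n0,n2} = {n0}; idom=n0
  n6: preds {n0,n3}: {n0} ∩ {n0,n1,n3} = {n0}; idom=n0

idom(n4) = n0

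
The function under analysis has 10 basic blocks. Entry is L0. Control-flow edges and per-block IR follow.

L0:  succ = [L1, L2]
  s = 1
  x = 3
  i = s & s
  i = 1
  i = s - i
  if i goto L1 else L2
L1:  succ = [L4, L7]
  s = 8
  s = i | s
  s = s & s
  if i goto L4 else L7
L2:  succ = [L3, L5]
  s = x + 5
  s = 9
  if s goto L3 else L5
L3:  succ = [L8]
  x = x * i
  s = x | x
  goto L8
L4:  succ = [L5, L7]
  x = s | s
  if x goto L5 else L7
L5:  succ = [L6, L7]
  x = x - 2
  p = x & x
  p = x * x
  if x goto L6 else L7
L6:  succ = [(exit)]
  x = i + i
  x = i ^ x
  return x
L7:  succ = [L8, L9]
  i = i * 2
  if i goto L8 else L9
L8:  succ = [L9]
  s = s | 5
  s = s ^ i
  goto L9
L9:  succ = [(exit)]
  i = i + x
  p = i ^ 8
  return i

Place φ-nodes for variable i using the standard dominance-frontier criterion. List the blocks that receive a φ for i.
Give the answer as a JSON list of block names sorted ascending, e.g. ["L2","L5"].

Answer: ["L8", "L9"]

Derivation:
idom tree: L1←L0 L2←L0 L3←L2 L4←L1 L5←L0 L6←L5 L7←L0 L8←L0 L9←L0
Dom∩ at merges:
  L5: preds {L2,L4}: {L0,L2} ∩ {L0,L1,L4} = {L0}; idom=L0
  L7: preds {L1,L4,L5}: {L0,L1} ∩ {L0,L1,L4} ∩ {L0,L5} = {L0}; idom=L0
  L8: preds {L3,L7}: {L0,L2,L3} ∩ {L0,L7} = {L0}; idom=L0
  L9: preds {L7,L8}: {L0,L7} ∩ {L0,L8} = {L0}; idom=L0

DF derivation:
  L5←L2: walk L2 to L0
  L5←L4: walk L4→L1 to L0
  L7←L1: walk L1 to L0
  L7←L4: walk L4→L1 to L0
  L7←L5: walk L5 to L0
  L8←L3: walk L3→L2 to L0
  L8←L7: walk L7 to L0
  L9←L7: walk L7 to L0
  L9←L8: walk L8 to L0
  DF(L0)=∅
  DF(L1)={L5,L7}
  DF(L2)={L5,L8}
  DF(L3)={L8}
  DF(L4)={L5,L7}
  DF(L5)={L7}
  DF(L6)=∅
  DF(L7)={L8,L9}
  DF(L8)={L9}
  DF(L9)=∅

φ for i: defs {L0,L7,L9}
  DF⁺ = {L8,L9}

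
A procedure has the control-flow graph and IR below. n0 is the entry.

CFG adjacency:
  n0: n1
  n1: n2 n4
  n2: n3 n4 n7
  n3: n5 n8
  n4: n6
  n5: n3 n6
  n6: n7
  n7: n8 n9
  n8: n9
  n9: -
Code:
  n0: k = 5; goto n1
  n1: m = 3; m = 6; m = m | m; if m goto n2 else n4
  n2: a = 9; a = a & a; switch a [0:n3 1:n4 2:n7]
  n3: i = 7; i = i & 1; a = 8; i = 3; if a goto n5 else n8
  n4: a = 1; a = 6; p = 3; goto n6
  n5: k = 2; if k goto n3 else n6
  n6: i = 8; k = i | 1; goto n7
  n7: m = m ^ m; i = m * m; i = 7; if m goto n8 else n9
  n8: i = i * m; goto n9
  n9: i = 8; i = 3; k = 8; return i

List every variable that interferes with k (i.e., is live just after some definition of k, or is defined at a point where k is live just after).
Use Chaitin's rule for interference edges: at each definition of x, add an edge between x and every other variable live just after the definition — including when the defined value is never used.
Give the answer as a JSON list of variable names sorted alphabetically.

Answer: ["i", "m"]

Analysis:
Block summaries:
  n0: {k} / ∅
  n1: {m} / ∅
  n2: {a} / ∅
  n3: {a,i} / ∅
  n4: {a,p} / ∅
  n5: {k} / ∅
  n6: {i,k} / ∅
  n7: {i,m} / {m}
  n8: {i} / {i,m}
  n9: {i,k} / ∅

Backward fixpoint:
  n0: in=∅ out=∅
  n1: in=∅ out={m}
  n2: in={m} out={m}
  n3: in={m} out={i,m}
  n4: in={m} out={m}
  n5: in={m} out={m}
  n6: in={m} out={m}
  n7: in={m} out={i,m}
  n8: in={i,m} out=∅
  n9: in=∅ out=∅

Interfere edges:
  a↔{i,m}
  i↔{a,k,m}
  k↔{i,m}
  m↔{a,i,k,p}
  p↔{m}

N(k) = ["i", "m"]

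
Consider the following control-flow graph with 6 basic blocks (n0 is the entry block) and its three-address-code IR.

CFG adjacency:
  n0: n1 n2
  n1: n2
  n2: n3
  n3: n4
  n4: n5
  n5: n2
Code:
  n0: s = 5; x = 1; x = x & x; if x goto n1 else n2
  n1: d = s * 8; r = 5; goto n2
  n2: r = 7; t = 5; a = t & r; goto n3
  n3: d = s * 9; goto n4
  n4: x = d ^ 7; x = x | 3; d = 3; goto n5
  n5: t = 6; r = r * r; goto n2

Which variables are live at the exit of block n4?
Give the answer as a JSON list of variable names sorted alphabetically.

Per-block:
  n0: {s,x} / ∅
  n1: {d,r} / {s}
  n2: {a,r,t} / ∅
  n3: {d} / {s}
  n4: {d,x} / {d}
  n5: {r,t} / {r}

Liveness:
  n0: in=∅ out={s}
  n1: in={s} out={s}
  n2: in={s} out={r,s}
  n3: in={r,s} out={d,r,s}
  n4: in={d,r,s} out={r,s}
  n5: in={r,s} out={s}

live-out(n4) = ["r", "s"]

Answer: ["r", "s"]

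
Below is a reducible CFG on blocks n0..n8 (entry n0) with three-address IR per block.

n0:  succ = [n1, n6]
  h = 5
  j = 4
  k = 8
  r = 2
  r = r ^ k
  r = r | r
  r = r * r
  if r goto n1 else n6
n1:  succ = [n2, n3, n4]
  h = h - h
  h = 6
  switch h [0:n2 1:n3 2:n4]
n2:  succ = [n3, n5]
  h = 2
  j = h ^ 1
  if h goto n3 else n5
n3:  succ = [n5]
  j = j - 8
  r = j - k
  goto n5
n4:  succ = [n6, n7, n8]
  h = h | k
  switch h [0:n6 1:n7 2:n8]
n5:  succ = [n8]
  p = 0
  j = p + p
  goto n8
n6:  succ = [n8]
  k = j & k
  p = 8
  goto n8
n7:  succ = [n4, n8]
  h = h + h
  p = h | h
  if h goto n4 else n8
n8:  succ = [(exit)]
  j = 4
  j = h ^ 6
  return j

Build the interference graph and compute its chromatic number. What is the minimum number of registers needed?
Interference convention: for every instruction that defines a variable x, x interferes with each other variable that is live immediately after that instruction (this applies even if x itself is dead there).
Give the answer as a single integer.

Answer: 4

Working:
Per-block:
  n0: {h,j,k,r} / ∅
  n1: {h} / {h}
  n2: {h,j} / ∅
  n3: {j,r} / {j,k}
  n4: {h} / {h,k}
  n5: {j,p} / ∅
  n6: {k,p} / {j,k}
  n7: {h,p} / {h}
  n8: {j} / {h}

Liveness:
  n0 li=∅ lo={h,j,k}
  n1 li={h,j,k} lo={h,j,k}
  n2 li={k} lo={h,j,k}
  n3 li={h,j,k} lo={h}
  n4 li={h,j,k} lo={h,j,k}
  n5 li={h} lo={h}
  n6 li={h,j,k} lo={h}
  n7 li={h,j,k} lo={h,j,k}
  n8 li={h} lo=∅

Conflict graph:
  h↔{j,k,p,r}
  j↔{h,k,p,r}
  k↔{h,j,p,r}
  p↔{h,j,k}
  r↔{h,j,k}

Registers:
  lower bound: {h,j,k,p} mutually conflict ⇒ χ ≥ 4
  assign h→R0 j→R1 k→R2 p→R3 r→R3 — no edge inside a register ⇒ χ ≤ 4
  χ = 4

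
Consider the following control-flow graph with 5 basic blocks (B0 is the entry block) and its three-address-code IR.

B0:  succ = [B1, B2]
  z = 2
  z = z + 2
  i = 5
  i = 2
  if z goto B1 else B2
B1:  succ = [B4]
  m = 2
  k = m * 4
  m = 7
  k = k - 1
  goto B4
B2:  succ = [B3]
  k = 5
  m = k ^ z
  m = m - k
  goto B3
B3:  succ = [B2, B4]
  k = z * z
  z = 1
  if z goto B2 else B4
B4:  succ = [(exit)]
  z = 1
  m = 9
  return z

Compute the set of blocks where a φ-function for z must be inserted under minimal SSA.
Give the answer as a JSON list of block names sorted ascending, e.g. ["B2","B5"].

Answer: ["B2", "B4"]

Derivation:
idom tree: B1←B0 B2←B0 B3←B2 B4←B0
Dom at joins:
  B2: preds {B0,B3}: {B0} ∩ {B0,B2,B3} = {B0}; idom=B0
  B4: preds {B1,B3}: {B0,B1} ∩ {B0,B2,B3} = {B0}; idom=B0

DF derivation:
  join B2 pred B0: · stop@B0
  join B2 pred B3: B3→B2 stop@B0
  join B4 pred B1: B1 stop@B0
  join B4 pred B3: B3→B2 stop@B0
  DF(B0)=∅
  DF(B1)={B4}
  DF(B2)={B2,B4}
  DF(B3)={B2,B4}
  DF(B4)=∅

φ for z: defs {B0,B3,B4}
  DF⁺ = {B2,B4}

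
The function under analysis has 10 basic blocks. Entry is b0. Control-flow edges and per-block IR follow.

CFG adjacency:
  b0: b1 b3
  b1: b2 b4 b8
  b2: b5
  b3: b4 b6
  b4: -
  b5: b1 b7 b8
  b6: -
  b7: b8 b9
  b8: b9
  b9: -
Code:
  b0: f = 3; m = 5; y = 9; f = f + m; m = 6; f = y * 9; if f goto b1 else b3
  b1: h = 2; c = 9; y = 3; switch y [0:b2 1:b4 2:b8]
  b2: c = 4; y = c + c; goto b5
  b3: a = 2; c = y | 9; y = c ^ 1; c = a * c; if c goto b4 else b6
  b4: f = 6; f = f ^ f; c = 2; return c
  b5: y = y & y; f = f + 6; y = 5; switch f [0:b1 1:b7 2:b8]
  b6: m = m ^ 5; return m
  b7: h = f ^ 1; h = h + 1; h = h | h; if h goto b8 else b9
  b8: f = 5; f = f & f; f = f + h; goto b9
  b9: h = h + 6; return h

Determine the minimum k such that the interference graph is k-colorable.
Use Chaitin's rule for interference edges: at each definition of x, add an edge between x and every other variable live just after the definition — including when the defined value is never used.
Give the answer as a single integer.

Answer: 4

Derivation:
Per-block:
  b0: def={f,m,y} ue=∅
  b1: def={c,h,y} ue=∅
  b2: def={c,y} ue=∅
  b3: def={a,c,y} ue={y}
  b4: def={c,f} ue=∅
  b5: def={f,y} ue={f,y}
  b6: def={m} ue={m}
  b7: def={h} ue={f}
  b8: def={f} ue={h}
  b9: def={h} ue={h}

Liveness:
  b0: in=∅ out={f,m,y}
  b1: in={f} out={f,h}
  b2: in={f,h} out={f,h,y}
  b3: in={m,y} out={m}
  b4: in=∅ out=∅
  b5: in={f,h,y} out={f,h}
  b6: in={m} out=∅
  b7: in={f} out={h}
  b8: in={h} out={h}
  b9: in={h} out=∅

Conflict graph:
  a↔{c,m,y}
  c↔{a,f,h,m,y}
  f↔{c,h,m,y}
  h↔{c,f,y}
  m↔{a,c,f,y}
  y↔{a,c,f,h,m}

Chromatic number:
  clique {a,c,m,y} ⇒ need ≥ 4
  4-colouring: R0={c}  R1={y}  R2={a,f}  R3={h,m}
  χ = 4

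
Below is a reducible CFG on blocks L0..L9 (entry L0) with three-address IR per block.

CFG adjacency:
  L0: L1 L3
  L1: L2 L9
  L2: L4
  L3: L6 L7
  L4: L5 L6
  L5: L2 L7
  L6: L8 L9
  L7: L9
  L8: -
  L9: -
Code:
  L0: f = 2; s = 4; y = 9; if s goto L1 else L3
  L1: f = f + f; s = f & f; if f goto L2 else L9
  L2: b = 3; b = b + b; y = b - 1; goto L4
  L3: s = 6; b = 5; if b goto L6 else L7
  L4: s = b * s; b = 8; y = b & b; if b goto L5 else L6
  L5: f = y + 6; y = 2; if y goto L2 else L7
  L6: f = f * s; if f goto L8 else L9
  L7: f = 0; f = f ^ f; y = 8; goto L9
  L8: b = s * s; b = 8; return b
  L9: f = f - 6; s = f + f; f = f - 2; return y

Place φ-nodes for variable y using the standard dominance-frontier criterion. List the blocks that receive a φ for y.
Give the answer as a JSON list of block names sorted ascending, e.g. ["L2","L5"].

Answer: ["L2", "L6", "L7", "L9"]

Analysis:
idom tree: L1←L0 L2←L1 L3←L0 L4←L2 L5←L4 L6←L0 L7←L0 L8←L6 L9←L0
Join-block Dom:
  L2: preds {L1,L5}: {L0,L1} ∩ {L0,L1,L2,L4,L5} = {L0,L1}; idom=L1
  L6: preds {L3,L4}: {L0,L3} ∩ {L0,L1,L2,L4} = {L0}; idom=L0
  L7: preds {L3,L5}: {L0,L3} ∩ {L0,L1,L2,L4,L5} = {L0}; idom=L0
  L9: preds {L1,L6,L7}: {L0,L1} ∩ {L0,L6} ∩ {L0,L7} = {L0}; idom=L0

Frontier:
  join L2 pred L1: · stop@L1
  join L2 pred L5: L5→L4→L2 stop@L1
  join L6 pred L3: L3 stop@L0
  join L6 pred L4: L4→L2→L1 stop@L0
  join L7 pred L3: L3 stop@L0
  join L7 pred L5: L5→L4→L2→L1 stop@L0
  join L9 pred L1: L1 stop@L0
  join L9 pred L6: L6 stop@L0
  join L9 pred L7: L7 stop@L0
  L0 → ∅
  L1 → {L6,L7,L9}
  L2 → {L2,L6,L7}
  L3 → {L6,L7}
  L4 → {L2,L6,L7}
  L5 → {L2,L7}
  L6 → {L9}
  L7 → {L9}
  L8 → ∅
  L9 → ∅

φ for y: defs {L0,L2,L4,L5,L7}
  DF⁺ = {L2,L6,L7,L9}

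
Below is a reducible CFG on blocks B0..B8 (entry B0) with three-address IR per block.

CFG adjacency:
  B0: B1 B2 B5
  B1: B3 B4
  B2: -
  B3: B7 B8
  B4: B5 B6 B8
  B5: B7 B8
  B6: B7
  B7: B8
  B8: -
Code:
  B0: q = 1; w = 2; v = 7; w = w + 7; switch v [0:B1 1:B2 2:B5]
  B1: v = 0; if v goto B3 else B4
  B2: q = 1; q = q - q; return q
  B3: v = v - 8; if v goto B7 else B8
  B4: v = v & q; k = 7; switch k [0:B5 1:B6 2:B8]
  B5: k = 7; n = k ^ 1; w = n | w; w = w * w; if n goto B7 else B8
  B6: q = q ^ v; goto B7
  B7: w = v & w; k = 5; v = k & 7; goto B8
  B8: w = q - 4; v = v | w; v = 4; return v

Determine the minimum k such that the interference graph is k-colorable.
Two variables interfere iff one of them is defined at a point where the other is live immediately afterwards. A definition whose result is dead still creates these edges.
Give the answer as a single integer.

Answer: 4

Analysis:
Block summaries:
  B0 def {q,v,w} use ∅
  B1 def {v} use ∅
  B2 def {q} use ∅
  B3 def {v} use {v}
  B4 def {k,v} use {q,v}
  B5 def {k,n,w} use {w}
  B6 def {q} use {q,v}
  B7 def {k,v,w} use {v,w}
  B8 def {v,w} use {q,v}

Live sets:
  B0: in=∅ out={q,v,w}
  B1: in={q,w} out={q,v,w}
  B2: in=∅ out=∅
  B3: in={q,v,w} out={q,v,w}
  B4: in={q,v,w} out={q,v,w}
  B5: in={q,v,w} out={q,v,w}
  B6: in={q,v,w} out={q,v,w}
  B7: in={q,v,w} out={q,v}
  B8: in={q,v} out=∅

Interfere edges:
  k: {q,v,w}
  n: {q,v,w}
  q: {k,n,v,w}
  v: {k,n,q,w}
  w: {k,n,q,v}

Chromatic number:
  clique {k,q,v,w} ⇒ need ≥ 4
  assign k→c3 n→c3 q→c0 v→c1 w→c2 — no edge inside a register ⇒ χ ≤ 4
  χ = 4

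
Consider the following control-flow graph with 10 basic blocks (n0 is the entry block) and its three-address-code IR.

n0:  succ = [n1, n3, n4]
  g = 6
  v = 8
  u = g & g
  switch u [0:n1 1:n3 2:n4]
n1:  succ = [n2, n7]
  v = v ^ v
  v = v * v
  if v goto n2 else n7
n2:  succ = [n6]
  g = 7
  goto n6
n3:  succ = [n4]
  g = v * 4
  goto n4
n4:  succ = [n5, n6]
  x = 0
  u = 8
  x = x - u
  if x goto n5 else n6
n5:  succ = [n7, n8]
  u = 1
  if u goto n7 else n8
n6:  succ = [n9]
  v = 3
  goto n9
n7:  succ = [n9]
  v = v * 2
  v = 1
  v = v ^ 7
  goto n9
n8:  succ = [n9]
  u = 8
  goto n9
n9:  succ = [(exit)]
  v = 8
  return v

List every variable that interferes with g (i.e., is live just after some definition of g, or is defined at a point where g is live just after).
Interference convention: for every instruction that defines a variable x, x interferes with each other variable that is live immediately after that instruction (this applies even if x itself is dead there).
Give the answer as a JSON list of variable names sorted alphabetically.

Block summaries:
  n0 def {g,u,v} use ∅
  n1 def {v} use {v}
  n2 def {g} use ∅
  n3 def {g} use {v}
  n4 def {u,x} use ∅
  n5 def {u} use ∅
  n6 def {v} use ∅
  n7 def {v} use {v}
  n8 def {u} use ∅
  n9 def {v} use ∅

Live sets:
  live n0: ∅→{v}
  live n1: {v}→{v}
  live n2: ∅→∅
  live n3: {v}→{v}
  live n4: {v}→{v}
  live n5: {v}→{v}
  live n6: ∅→∅
  live n7: {v}→∅
  live n8: ∅→∅
  live n9: ∅→∅

Interfere edges:
  g↔{v}
  u↔{v,x}
  v↔{g,u,x}
  x↔{u,v}

N(g) = ["v"]

Answer: ["v"]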